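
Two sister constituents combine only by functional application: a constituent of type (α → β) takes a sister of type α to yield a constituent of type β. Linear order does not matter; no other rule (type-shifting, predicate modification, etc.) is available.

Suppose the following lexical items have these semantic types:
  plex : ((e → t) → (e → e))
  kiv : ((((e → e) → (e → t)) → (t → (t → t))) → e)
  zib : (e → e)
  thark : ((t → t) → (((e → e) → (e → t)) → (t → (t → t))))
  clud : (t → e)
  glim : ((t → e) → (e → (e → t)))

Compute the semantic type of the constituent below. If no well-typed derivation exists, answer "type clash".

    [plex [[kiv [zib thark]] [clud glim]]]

[zib thark]: (e → e) with ((t → t) → (((e → e) → (e → t)) → (t → (t → t)))) — neither is a function whose domain matches the other; composition fails here.

type clash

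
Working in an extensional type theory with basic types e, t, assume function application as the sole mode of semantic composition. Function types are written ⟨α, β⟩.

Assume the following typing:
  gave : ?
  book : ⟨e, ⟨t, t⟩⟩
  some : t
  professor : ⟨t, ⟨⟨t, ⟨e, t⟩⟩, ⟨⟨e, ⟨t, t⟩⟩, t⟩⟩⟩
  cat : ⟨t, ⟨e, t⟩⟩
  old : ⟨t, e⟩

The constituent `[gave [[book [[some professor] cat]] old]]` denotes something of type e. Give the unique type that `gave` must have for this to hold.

At [gave [[book [[some professor] cat]] old]] (required: e): [[book [[some professor] cat]] old] is e, which is not a function with range e; hence gave is the functor — type ⟨e, e⟩.

⟨e, e⟩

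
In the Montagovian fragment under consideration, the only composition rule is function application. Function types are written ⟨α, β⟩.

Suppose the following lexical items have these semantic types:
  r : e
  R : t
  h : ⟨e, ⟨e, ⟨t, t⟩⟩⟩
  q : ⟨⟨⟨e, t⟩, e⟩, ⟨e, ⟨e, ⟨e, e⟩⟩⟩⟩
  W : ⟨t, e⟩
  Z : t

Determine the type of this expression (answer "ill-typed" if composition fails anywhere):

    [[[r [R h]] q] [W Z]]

[R h]: t with ⟨e, ⟨e, ⟨t, t⟩⟩⟩ — neither is a function whose domain matches the other; composition fails here.

ill-typed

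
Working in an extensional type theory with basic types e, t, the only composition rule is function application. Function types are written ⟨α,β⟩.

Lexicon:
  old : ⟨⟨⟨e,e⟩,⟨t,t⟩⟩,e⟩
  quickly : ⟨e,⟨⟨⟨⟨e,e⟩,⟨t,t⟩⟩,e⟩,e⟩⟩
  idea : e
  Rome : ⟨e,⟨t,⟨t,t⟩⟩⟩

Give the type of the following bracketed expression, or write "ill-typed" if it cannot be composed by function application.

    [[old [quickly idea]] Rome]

[quickly idea]: functor quickly : ⟨e,⟨⟨⟨⟨e,e⟩,⟨t,t⟩⟩,e⟩,e⟩⟩, argument idea : e; result ⟨⟨⟨⟨e,e⟩,⟨t,t⟩⟩,e⟩,e⟩.
[old [quickly idea]]: functor [quickly idea] : ⟨⟨⟨⟨e,e⟩,⟨t,t⟩⟩,e⟩,e⟩, argument old : ⟨⟨⟨e,e⟩,⟨t,t⟩⟩,e⟩; result e.
[[old [quickly idea]] Rome]: functor Rome : ⟨e,⟨t,⟨t,t⟩⟩⟩, argument [old [quickly idea]] : e; result ⟨t,⟨t,t⟩⟩.

⟨t,⟨t,t⟩⟩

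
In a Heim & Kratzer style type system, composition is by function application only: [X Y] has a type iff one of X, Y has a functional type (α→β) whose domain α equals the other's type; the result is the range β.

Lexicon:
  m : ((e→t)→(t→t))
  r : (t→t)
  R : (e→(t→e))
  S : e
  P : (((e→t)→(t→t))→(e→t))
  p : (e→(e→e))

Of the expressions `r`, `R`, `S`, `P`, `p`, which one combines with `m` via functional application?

r : (t→t) — neither side's domain matches the other.
R : (e→(t→e)) — neither side's domain matches the other.
S : e — neither side's domain matches the other.
P — combines: P : (((e→t)→(t→t))→(e→t)) takes m : ((e→t)→(t→t)) as argument, giving (e→t).
p : (e→(e→e)) — neither side's domain matches the other.

P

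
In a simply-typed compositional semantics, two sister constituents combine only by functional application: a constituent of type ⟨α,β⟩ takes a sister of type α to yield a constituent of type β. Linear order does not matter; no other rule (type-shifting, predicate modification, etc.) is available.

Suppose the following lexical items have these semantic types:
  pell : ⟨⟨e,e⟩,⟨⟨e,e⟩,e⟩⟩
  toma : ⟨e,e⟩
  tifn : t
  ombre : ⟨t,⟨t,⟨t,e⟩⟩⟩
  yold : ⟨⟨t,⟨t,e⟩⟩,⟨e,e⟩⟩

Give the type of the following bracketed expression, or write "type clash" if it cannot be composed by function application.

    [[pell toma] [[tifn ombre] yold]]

e

[pell toma] — pell of type ⟨⟨e,e⟩,⟨⟨e,e⟩,e⟩⟩ combines with toma of type ⟨e,e⟩: type ⟨⟨e,e⟩,e⟩.
[tifn ombre] — ombre of type ⟨t,⟨t,⟨t,e⟩⟩⟩ combines with tifn of type t: type ⟨t,⟨t,e⟩⟩.
[[tifn ombre] yold] — yold of type ⟨⟨t,⟨t,e⟩⟩,⟨e,e⟩⟩ combines with [tifn ombre] of type ⟨t,⟨t,e⟩⟩: type ⟨e,e⟩.
[[pell toma] [[tifn ombre] yold]] — [pell toma] of type ⟨⟨e,e⟩,e⟩ combines with [[tifn ombre] yold] of type ⟨e,e⟩: type e.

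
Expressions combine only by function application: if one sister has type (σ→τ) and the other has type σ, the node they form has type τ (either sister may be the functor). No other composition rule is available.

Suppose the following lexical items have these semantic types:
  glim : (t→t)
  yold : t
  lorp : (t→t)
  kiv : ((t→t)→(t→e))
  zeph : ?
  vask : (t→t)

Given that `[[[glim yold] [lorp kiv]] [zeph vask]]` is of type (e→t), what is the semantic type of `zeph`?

For [[[glim yold] [lorp kiv]] [zeph vask]] to have type (e→t) with [[glim yold] [lorp kiv]] of type e, [zeph vask] must be the function: [zeph vask] : (e→(e→t)).
For [zeph vask] to have type (e→(e→t)) with vask of type (t→t), zeph must be the function: zeph : ((t→t)→(e→(e→t))).

((t→t)→(e→(e→t)))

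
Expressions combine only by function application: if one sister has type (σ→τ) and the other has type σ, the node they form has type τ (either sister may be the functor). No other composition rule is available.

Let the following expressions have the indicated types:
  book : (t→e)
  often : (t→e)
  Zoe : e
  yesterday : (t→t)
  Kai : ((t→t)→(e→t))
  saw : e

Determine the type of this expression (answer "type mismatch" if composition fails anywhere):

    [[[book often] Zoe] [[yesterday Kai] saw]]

type mismatch

[book often]: (t→e) with (t→e) — neither is a function whose domain matches the other; composition fails here.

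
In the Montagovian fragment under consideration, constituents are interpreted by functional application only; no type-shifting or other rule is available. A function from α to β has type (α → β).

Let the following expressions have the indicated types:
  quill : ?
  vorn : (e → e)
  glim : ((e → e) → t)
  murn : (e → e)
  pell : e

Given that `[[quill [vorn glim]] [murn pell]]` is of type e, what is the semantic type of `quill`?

[[quill [vorn glim]] [murn pell]] is required to be e. [murn pell] : e cannot yield e as functor, so [quill [vorn glim]] : (e → e).
[quill [vorn glim]] is required to be (e → e). [vorn glim] : t cannot yield (e → e) as functor, so quill : (t → (e → e)).

(t → (e → e))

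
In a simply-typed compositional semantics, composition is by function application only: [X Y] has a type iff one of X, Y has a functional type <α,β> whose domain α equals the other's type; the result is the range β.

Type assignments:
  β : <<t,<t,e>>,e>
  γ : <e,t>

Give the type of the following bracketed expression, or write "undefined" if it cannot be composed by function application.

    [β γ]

undefined

[β γ]: <<t,<t,e>>,e> and <e,t> cannot combine by function application — type clash.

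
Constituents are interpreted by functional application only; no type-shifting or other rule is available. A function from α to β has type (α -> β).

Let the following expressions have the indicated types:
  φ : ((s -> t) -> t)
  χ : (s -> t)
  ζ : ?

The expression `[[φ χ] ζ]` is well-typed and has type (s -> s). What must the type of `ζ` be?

At [[φ χ] ζ] (required: (s -> s)): [φ χ] is t, which is not a function with range (s -> s); hence ζ is the functor — type (t -> (s -> s)).

(t -> (s -> s))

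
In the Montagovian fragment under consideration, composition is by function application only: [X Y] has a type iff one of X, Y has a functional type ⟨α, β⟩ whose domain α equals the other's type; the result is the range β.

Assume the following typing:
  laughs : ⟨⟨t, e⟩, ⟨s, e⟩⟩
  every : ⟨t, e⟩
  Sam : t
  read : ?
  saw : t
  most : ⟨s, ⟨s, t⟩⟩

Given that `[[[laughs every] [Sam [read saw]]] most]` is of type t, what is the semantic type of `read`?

⟨t, ⟨t, ⟨⟨s, e⟩, ⟨⟨s, ⟨s, t⟩⟩, t⟩⟩⟩⟩

For [[[laughs every] [Sam [read saw]]] most] to have type t with most of type ⟨s, ⟨s, t⟩⟩, [[laughs every] [Sam [read saw]]] must be the function: [[laughs every] [Sam [read saw]]] : ⟨⟨s, ⟨s, t⟩⟩, t⟩.
For [[laughs every] [Sam [read saw]]] to have type ⟨⟨s, ⟨s, t⟩⟩, t⟩ with [laughs every] of type ⟨s, e⟩, [Sam [read saw]] must be the function: [Sam [read saw]] : ⟨⟨s, e⟩, ⟨⟨s, ⟨s, t⟩⟩, t⟩⟩.
For [Sam [read saw]] to have type ⟨⟨s, e⟩, ⟨⟨s, ⟨s, t⟩⟩, t⟩⟩ with Sam of type t, [read saw] must be the function: [read saw] : ⟨t, ⟨⟨s, e⟩, ⟨⟨s, ⟨s, t⟩⟩, t⟩⟩⟩.
For [read saw] to have type ⟨t, ⟨⟨s, e⟩, ⟨⟨s, ⟨s, t⟩⟩, t⟩⟩⟩ with saw of type t, read must be the function: read : ⟨t, ⟨t, ⟨⟨s, e⟩, ⟨⟨s, ⟨s, t⟩⟩, t⟩⟩⟩⟩.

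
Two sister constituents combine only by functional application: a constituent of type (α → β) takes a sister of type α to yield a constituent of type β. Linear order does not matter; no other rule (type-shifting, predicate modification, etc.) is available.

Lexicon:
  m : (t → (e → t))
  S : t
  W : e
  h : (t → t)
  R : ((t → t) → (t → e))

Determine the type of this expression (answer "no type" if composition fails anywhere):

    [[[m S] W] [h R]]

[m S]: (t → (e → t)) applied to t yields (e → t).
[[m S] W]: (e → t) applied to e yields t.
[h R]: ((t → t) → (t → e)) applied to (t → t) yields (t → e).
[[[m S] W] [h R]]: (t → e) applied to t yields e.

e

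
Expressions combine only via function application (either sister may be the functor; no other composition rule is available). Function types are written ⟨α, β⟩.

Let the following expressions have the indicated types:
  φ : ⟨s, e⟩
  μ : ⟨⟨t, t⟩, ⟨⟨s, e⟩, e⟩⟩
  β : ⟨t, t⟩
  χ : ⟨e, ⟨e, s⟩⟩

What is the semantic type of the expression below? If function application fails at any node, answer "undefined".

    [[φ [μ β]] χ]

⟨e, s⟩

[μ β]: functor μ : ⟨⟨t, t⟩, ⟨⟨s, e⟩, e⟩⟩, argument β : ⟨t, t⟩; result ⟨⟨s, e⟩, e⟩.
[φ [μ β]]: functor [μ β] : ⟨⟨s, e⟩, e⟩, argument φ : ⟨s, e⟩; result e.
[[φ [μ β]] χ]: functor χ : ⟨e, ⟨e, s⟩⟩, argument [φ [μ β]] : e; result ⟨e, s⟩.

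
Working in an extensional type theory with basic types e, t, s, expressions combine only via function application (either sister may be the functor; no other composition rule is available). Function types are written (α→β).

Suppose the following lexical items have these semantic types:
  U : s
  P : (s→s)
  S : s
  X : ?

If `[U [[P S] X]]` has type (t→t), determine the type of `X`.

(s→(s→(t→t)))

At [U [[P S] X]] (required: (t→t)): U is s, which is not a function with range (t→t); hence [[P S] X] is the functor — type (s→(t→t)).
At [[P S] X] (required: (s→(t→t))): [P S] is s, which is not a function with range (s→(t→t)); hence X is the functor — type (s→(s→(t→t))).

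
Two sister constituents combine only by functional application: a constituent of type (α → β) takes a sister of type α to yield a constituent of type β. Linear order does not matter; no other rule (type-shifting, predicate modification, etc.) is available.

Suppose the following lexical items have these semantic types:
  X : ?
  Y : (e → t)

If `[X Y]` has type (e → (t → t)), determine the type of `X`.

For [X Y] to have type (e → (t → t)) with Y of type (e → t), X must be the function: X : ((e → t) → (e → (t → t))).

((e → t) → (e → (t → t)))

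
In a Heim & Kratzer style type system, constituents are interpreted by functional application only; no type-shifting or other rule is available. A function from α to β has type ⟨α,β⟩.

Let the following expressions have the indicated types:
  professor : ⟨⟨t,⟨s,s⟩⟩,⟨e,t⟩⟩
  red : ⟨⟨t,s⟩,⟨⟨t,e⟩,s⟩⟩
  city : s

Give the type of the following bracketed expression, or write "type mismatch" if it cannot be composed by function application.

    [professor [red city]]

[red city]: ⟨⟨t,s⟩,⟨⟨t,e⟩,s⟩⟩ and s cannot combine by function application — type clash.

type mismatch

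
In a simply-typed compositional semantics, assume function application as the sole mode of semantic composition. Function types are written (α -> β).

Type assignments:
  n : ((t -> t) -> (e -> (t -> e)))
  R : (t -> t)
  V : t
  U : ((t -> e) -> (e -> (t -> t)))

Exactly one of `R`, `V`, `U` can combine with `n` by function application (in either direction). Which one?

R

R — combines: n : ((t -> t) -> (e -> (t -> e))) takes R : (t -> t) as argument, giving (e -> (t -> e)).
V : t — n needs (t -> t); V needs nothing (atomic); neither fits.
U : ((t -> e) -> (e -> (t -> t))) — n needs (t -> t); U needs (t -> e); neither fits.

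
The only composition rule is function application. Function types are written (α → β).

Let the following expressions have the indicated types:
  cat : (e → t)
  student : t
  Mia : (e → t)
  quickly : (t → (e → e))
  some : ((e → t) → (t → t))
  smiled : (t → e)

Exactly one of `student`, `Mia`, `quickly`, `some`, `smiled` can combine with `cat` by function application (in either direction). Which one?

some

student : t — neither side's domain matches the other.
Mia : (e → t) — neither side's domain matches the other.
quickly : (t → (e → e)) — neither side's domain matches the other.
some — combines: some : ((e → t) → (t → t)) takes cat : (e → t) as argument, giving (t → t).
smiled : (t → e) — neither side's domain matches the other.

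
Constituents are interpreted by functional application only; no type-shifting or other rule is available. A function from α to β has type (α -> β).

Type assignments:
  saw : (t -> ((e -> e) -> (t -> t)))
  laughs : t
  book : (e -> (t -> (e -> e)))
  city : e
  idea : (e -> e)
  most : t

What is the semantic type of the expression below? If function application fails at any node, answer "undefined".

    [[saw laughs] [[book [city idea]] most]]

(t -> t)

[saw laughs] — saw of type (t -> ((e -> e) -> (t -> t))) combines with laughs of type t: type ((e -> e) -> (t -> t)).
[city idea] — idea of type (e -> e) combines with city of type e: type e.
[book [city idea]] — book of type (e -> (t -> (e -> e))) combines with [city idea] of type e: type (t -> (e -> e)).
[[book [city idea]] most] — [book [city idea]] of type (t -> (e -> e)) combines with most of type t: type (e -> e).
[[saw laughs] [[book [city idea]] most]] — [saw laughs] of type ((e -> e) -> (t -> t)) combines with [[book [city idea]] most] of type (e -> e): type (t -> t).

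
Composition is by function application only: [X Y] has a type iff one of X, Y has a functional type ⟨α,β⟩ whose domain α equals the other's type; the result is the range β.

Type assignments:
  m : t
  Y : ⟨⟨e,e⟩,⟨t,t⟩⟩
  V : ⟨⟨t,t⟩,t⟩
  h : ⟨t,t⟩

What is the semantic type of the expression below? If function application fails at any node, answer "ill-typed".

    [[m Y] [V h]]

At [m Y]: neither t nor ⟨⟨e,e⟩,⟨t,t⟩⟩ can take the other as argument; the node is ill-typed.

ill-typed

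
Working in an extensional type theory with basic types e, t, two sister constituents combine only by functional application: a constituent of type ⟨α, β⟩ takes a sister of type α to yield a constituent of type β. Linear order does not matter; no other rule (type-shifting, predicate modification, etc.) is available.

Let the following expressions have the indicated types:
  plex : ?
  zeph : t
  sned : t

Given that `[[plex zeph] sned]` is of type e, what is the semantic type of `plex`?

[[plex zeph] sned] is required to be e. sned : t cannot yield e as functor, so [plex zeph] : ⟨t, e⟩.
[plex zeph] is required to be ⟨t, e⟩. zeph : t cannot yield ⟨t, e⟩ as functor, so plex : ⟨t, ⟨t, e⟩⟩.

⟨t, ⟨t, e⟩⟩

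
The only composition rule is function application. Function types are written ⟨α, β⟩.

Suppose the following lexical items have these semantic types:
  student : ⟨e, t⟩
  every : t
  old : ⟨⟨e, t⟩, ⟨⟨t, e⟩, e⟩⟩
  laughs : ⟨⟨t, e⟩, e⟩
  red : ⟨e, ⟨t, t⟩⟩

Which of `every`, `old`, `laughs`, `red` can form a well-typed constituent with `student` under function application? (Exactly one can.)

old

every : t — student needs e; every needs nothing (atomic); neither fits.
old — combines: old : ⟨⟨e, t⟩, ⟨⟨t, e⟩, e⟩⟩ takes student : ⟨e, t⟩ as argument, giving ⟨⟨t, e⟩, e⟩.
laughs : ⟨⟨t, e⟩, e⟩ — student needs e; laughs needs ⟨t, e⟩; neither fits.
red : ⟨e, ⟨t, t⟩⟩ — student needs e; red needs e; neither fits.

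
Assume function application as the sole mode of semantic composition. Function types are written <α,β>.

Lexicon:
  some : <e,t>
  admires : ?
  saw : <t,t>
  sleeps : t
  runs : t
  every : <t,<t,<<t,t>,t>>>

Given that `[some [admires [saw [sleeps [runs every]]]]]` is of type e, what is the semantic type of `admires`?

<t,<<e,t>,e>>

For [some [admires [saw [sleeps [runs every]]]]] to have type e with some of type <e,t>, [admires [saw [sleeps [runs every]]]] must be the function: [admires [saw [sleeps [runs every]]]] : <<e,t>,e>.
For [admires [saw [sleeps [runs every]]]] to have type <<e,t>,e> with [saw [sleeps [runs every]]] of type t, admires must be the function: admires : <t,<<e,t>,e>>.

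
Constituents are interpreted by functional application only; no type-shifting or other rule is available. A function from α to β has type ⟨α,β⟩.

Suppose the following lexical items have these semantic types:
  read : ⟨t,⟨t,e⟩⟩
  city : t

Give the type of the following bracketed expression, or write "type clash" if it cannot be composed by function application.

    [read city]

[read city] — read of type ⟨t,⟨t,e⟩⟩ combines with city of type t: type ⟨t,e⟩.

⟨t,e⟩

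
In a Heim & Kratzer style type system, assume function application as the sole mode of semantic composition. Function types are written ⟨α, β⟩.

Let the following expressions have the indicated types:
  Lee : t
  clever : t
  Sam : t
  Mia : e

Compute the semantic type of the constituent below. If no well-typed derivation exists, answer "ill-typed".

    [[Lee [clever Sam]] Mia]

[clever Sam]: t and t cannot combine by function application — type clash.

ill-typed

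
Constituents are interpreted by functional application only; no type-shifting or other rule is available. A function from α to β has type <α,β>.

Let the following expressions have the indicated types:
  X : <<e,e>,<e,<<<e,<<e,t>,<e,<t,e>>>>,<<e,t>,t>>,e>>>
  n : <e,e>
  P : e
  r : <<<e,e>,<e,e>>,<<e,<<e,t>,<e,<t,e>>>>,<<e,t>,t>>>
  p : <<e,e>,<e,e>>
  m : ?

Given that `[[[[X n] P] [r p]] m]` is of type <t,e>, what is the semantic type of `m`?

<e,<t,e>>

At [[[[X n] P] [r p]] m] (required: <t,e>): [[[X n] P] [r p]] is e, which is not a function with range <t,e>; hence m is the functor — type <e,<t,e>>.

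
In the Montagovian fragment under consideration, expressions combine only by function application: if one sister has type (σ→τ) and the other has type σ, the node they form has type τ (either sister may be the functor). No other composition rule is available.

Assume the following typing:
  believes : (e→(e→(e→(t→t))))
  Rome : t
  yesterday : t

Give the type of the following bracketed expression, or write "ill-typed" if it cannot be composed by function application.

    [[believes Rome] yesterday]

[believes Rome]: (e→(e→(e→(t→t)))) with t — neither is a function whose domain matches the other; composition fails here.

ill-typed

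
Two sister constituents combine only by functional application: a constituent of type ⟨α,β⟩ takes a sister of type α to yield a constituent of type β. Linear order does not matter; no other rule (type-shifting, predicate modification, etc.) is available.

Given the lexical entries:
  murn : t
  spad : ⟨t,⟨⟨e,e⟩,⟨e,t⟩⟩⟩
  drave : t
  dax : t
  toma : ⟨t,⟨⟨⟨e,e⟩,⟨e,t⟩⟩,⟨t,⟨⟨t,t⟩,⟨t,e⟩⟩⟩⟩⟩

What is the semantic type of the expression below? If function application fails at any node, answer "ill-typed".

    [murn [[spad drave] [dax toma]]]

⟨⟨t,t⟩,⟨t,e⟩⟩

[spad drave]: ⟨t,⟨⟨e,e⟩,⟨e,t⟩⟩⟩ applied to t yields ⟨⟨e,e⟩,⟨e,t⟩⟩.
[dax toma]: ⟨t,⟨⟨⟨e,e⟩,⟨e,t⟩⟩,⟨t,⟨⟨t,t⟩,⟨t,e⟩⟩⟩⟩⟩ applied to t yields ⟨⟨⟨e,e⟩,⟨e,t⟩⟩,⟨t,⟨⟨t,t⟩,⟨t,e⟩⟩⟩⟩.
[[spad drave] [dax toma]]: ⟨⟨⟨e,e⟩,⟨e,t⟩⟩,⟨t,⟨⟨t,t⟩,⟨t,e⟩⟩⟩⟩ applied to ⟨⟨e,e⟩,⟨e,t⟩⟩ yields ⟨t,⟨⟨t,t⟩,⟨t,e⟩⟩⟩.
[murn [[spad drave] [dax toma]]]: ⟨t,⟨⟨t,t⟩,⟨t,e⟩⟩⟩ applied to t yields ⟨⟨t,t⟩,⟨t,e⟩⟩.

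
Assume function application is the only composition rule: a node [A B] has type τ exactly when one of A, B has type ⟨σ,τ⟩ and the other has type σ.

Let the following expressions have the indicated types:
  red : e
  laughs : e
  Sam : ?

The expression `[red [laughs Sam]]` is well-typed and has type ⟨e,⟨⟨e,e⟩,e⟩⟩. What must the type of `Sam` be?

⟨e,⟨e,⟨e,⟨⟨e,e⟩,e⟩⟩⟩⟩

[red [laughs Sam]] is required to be ⟨e,⟨⟨e,e⟩,e⟩⟩. red : e cannot yield ⟨e,⟨⟨e,e⟩,e⟩⟩ as functor, so [laughs Sam] : ⟨e,⟨e,⟨⟨e,e⟩,e⟩⟩⟩.
[laughs Sam] is required to be ⟨e,⟨e,⟨⟨e,e⟩,e⟩⟩⟩. laughs : e cannot yield ⟨e,⟨e,⟨⟨e,e⟩,e⟩⟩⟩ as functor, so Sam : ⟨e,⟨e,⟨e,⟨⟨e,e⟩,e⟩⟩⟩⟩.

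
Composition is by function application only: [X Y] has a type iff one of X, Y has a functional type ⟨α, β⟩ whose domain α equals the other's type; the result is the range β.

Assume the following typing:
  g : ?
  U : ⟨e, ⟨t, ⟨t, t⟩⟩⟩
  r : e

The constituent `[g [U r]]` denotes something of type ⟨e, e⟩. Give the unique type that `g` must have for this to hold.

⟨⟨t, ⟨t, t⟩⟩, ⟨e, e⟩⟩

[g [U r]] must have type ⟨e, e⟩. The sister [U r] has type ⟨t, ⟨t, t⟩⟩; that is not a function onto ⟨e, e⟩, so g must be the functor, of type ⟨⟨t, ⟨t, t⟩⟩, ⟨e, e⟩⟩.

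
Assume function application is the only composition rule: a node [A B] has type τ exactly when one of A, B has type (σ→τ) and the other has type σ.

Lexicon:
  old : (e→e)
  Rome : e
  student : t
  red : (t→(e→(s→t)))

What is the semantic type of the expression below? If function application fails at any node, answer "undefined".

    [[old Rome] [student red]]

At [old Rome], old : (e→e) takes Rome : e, giving e.
At [student red], red : (t→(e→(s→t))) takes student : t, giving (e→(s→t)).
At [[old Rome] [student red]], [student red] : (e→(s→t)) takes [old Rome] : e, giving (s→t).

(s→t)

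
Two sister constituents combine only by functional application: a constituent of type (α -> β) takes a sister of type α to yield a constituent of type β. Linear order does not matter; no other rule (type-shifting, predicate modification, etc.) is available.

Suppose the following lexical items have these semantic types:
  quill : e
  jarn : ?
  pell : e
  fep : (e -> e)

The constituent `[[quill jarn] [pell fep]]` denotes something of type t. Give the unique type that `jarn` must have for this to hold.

[[quill jarn] [pell fep]] must have type t. The sister [pell fep] has type e; that is not a function onto t, so [quill jarn] must be the functor, of type (e -> t).
[quill jarn] must have type (e -> t). The sister quill has type e; that is not a function onto (e -> t), so jarn must be the functor, of type (e -> (e -> t)).

(e -> (e -> t))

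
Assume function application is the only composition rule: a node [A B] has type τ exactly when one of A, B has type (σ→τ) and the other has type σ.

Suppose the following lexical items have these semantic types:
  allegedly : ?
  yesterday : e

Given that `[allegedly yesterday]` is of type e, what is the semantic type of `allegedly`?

(e→e)

At [allegedly yesterday] (required: e): yesterday is e, which is not a function with range e; hence allegedly is the functor — type (e→e).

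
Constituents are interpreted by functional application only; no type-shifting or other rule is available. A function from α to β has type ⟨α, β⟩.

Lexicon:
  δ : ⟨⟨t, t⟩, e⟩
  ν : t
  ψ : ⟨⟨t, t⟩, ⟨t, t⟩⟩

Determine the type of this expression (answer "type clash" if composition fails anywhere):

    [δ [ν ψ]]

type clash

At [ν ψ]: neither t nor ⟨⟨t, t⟩, ⟨t, t⟩⟩ can take the other as argument; the node is ill-typed.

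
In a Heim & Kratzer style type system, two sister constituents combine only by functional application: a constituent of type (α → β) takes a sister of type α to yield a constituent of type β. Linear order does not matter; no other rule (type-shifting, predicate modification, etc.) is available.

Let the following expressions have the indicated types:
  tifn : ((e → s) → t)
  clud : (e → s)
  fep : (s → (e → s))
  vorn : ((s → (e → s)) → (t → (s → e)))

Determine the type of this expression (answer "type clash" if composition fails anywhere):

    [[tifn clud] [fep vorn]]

[tifn clud]: tifn is ((e → s) → t), clud is (e → s); result t.
[fep vorn]: vorn is ((s → (e → s)) → (t → (s → e))), fep is (s → (e → s)); result (t → (s → e)).
[[tifn clud] [fep vorn]]: [fep vorn] is (t → (s → e)), [tifn clud] is t; result (s → e).

(s → e)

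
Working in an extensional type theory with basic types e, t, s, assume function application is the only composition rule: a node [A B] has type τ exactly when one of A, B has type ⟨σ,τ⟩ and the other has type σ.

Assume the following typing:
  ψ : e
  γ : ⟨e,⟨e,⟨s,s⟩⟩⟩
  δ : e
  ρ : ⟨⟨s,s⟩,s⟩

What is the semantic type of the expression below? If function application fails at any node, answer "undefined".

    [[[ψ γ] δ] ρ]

s

[ψ γ]: functor γ : ⟨e,⟨e,⟨s,s⟩⟩⟩, argument ψ : e; result ⟨e,⟨s,s⟩⟩.
[[ψ γ] δ]: functor [ψ γ] : ⟨e,⟨s,s⟩⟩, argument δ : e; result ⟨s,s⟩.
[[[ψ γ] δ] ρ]: functor ρ : ⟨⟨s,s⟩,s⟩, argument [[ψ γ] δ] : ⟨s,s⟩; result s.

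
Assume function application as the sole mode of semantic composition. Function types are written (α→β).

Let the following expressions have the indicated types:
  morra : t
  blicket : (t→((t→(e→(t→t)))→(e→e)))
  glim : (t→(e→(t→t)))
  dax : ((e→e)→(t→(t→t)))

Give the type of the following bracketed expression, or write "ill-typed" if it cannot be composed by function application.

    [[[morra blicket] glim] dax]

(t→(t→t))

[morra blicket] — blicket of type (t→((t→(e→(t→t)))→(e→e))) combines with morra of type t: type ((t→(e→(t→t)))→(e→e)).
[[morra blicket] glim] — [morra blicket] of type ((t→(e→(t→t)))→(e→e)) combines with glim of type (t→(e→(t→t))): type (e→e).
[[[morra blicket] glim] dax] — dax of type ((e→e)→(t→(t→t))) combines with [[morra blicket] glim] of type (e→e): type (t→(t→t)).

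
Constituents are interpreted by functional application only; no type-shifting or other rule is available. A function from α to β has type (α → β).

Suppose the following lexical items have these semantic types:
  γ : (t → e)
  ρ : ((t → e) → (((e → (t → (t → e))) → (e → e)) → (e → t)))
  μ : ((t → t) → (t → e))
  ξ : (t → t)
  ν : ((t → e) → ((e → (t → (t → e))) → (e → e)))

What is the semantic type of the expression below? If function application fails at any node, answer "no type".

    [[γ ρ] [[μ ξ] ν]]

(e → t)

[γ ρ]: functor ρ : ((t → e) → (((e → (t → (t → e))) → (e → e)) → (e → t))), argument γ : (t → e); result (((e → (t → (t → e))) → (e → e)) → (e → t)).
[μ ξ]: functor μ : ((t → t) → (t → e)), argument ξ : (t → t); result (t → e).
[[μ ξ] ν]: functor ν : ((t → e) → ((e → (t → (t → e))) → (e → e))), argument [μ ξ] : (t → e); result ((e → (t → (t → e))) → (e → e)).
[[γ ρ] [[μ ξ] ν]]: functor [γ ρ] : (((e → (t → (t → e))) → (e → e)) → (e → t)), argument [[μ ξ] ν] : ((e → (t → (t → e))) → (e → e)); result (e → t).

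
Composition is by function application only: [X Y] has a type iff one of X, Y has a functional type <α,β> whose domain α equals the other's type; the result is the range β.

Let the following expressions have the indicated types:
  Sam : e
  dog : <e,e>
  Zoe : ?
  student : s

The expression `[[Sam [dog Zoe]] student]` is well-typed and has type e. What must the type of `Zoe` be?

<<e,e>,<e,<s,e>>>

At [[Sam [dog Zoe]] student] (required: e): student is s, which is not a function with range e; hence [Sam [dog Zoe]] is the functor — type <s,e>.
At [Sam [dog Zoe]] (required: <s,e>): Sam is e, which is not a function with range <s,e>; hence [dog Zoe] is the functor — type <e,<s,e>>.
At [dog Zoe] (required: <e,<s,e>>): dog is <e,e>, which is not a function with range <e,<s,e>>; hence Zoe is the functor — type <<e,e>,<e,<s,e>>>.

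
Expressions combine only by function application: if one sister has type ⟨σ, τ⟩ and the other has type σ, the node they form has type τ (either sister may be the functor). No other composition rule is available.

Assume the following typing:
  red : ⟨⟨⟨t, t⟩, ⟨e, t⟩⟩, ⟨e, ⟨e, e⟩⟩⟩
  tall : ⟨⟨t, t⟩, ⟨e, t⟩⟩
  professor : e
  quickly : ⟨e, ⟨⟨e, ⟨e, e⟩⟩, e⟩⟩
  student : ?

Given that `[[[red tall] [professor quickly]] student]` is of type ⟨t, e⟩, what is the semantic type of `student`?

⟨e, ⟨t, e⟩⟩

At [[[red tall] [professor quickly]] student] (required: ⟨t, e⟩): [[red tall] [professor quickly]] is e, which is not a function with range ⟨t, e⟩; hence student is the functor — type ⟨e, ⟨t, e⟩⟩.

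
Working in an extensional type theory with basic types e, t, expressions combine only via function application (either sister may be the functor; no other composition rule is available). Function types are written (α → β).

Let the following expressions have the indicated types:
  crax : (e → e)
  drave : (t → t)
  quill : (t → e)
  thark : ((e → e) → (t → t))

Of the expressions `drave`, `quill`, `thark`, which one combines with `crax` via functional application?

drave : (t → t) — crax needs e; drave needs t; neither fits.
quill : (t → e) — crax needs e; quill needs t; neither fits.
thark — combines: thark : ((e → e) → (t → t)) takes crax : (e → e) as argument, giving (t → t).

thark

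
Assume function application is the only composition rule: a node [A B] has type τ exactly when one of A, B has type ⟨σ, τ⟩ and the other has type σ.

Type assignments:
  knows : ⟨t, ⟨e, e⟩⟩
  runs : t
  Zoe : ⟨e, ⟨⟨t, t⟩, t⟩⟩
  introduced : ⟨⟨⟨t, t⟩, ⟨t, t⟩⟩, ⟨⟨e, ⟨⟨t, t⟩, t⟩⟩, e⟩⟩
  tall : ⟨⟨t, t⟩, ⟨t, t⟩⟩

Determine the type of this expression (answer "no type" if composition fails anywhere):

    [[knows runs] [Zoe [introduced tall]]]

[knows runs]: functor knows : ⟨t, ⟨e, e⟩⟩, argument runs : t; result ⟨e, e⟩.
[introduced tall]: functor introduced : ⟨⟨⟨t, t⟩, ⟨t, t⟩⟩, ⟨⟨e, ⟨⟨t, t⟩, t⟩⟩, e⟩⟩, argument tall : ⟨⟨t, t⟩, ⟨t, t⟩⟩; result ⟨⟨e, ⟨⟨t, t⟩, t⟩⟩, e⟩.
[Zoe [introduced tall]]: functor [introduced tall] : ⟨⟨e, ⟨⟨t, t⟩, t⟩⟩, e⟩, argument Zoe : ⟨e, ⟨⟨t, t⟩, t⟩⟩; result e.
[[knows runs] [Zoe [introduced tall]]]: functor [knows runs] : ⟨e, e⟩, argument [Zoe [introduced tall]] : e; result e.

e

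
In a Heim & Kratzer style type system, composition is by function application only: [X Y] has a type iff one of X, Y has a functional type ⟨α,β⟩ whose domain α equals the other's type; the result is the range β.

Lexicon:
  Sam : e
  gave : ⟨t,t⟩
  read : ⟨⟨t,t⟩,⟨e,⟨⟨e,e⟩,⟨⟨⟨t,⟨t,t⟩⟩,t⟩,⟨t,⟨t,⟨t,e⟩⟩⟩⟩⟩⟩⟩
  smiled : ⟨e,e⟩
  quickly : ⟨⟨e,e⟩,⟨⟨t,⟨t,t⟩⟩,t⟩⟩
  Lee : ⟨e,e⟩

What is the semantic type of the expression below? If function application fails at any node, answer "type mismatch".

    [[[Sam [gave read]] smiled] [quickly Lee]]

[gave read]: read is ⟨⟨t,t⟩,⟨e,⟨⟨e,e⟩,⟨⟨⟨t,⟨t,t⟩⟩,t⟩,⟨t,⟨t,⟨t,e⟩⟩⟩⟩⟩⟩⟩, gave is ⟨t,t⟩; result ⟨e,⟨⟨e,e⟩,⟨⟨⟨t,⟨t,t⟩⟩,t⟩,⟨t,⟨t,⟨t,e⟩⟩⟩⟩⟩⟩.
[Sam [gave read]]: [gave read] is ⟨e,⟨⟨e,e⟩,⟨⟨⟨t,⟨t,t⟩⟩,t⟩,⟨t,⟨t,⟨t,e⟩⟩⟩⟩⟩⟩, Sam is e; result ⟨⟨e,e⟩,⟨⟨⟨t,⟨t,t⟩⟩,t⟩,⟨t,⟨t,⟨t,e⟩⟩⟩⟩⟩.
[[Sam [gave read]] smiled]: [Sam [gave read]] is ⟨⟨e,e⟩,⟨⟨⟨t,⟨t,t⟩⟩,t⟩,⟨t,⟨t,⟨t,e⟩⟩⟩⟩⟩, smiled is ⟨e,e⟩; result ⟨⟨⟨t,⟨t,t⟩⟩,t⟩,⟨t,⟨t,⟨t,e⟩⟩⟩⟩.
[quickly Lee]: quickly is ⟨⟨e,e⟩,⟨⟨t,⟨t,t⟩⟩,t⟩⟩, Lee is ⟨e,e⟩; result ⟨⟨t,⟨t,t⟩⟩,t⟩.
[[[Sam [gave read]] smiled] [quickly Lee]]: [[Sam [gave read]] smiled] is ⟨⟨⟨t,⟨t,t⟩⟩,t⟩,⟨t,⟨t,⟨t,e⟩⟩⟩⟩, [quickly Lee] is ⟨⟨t,⟨t,t⟩⟩,t⟩; result ⟨t,⟨t,⟨t,e⟩⟩⟩.

⟨t,⟨t,⟨t,e⟩⟩⟩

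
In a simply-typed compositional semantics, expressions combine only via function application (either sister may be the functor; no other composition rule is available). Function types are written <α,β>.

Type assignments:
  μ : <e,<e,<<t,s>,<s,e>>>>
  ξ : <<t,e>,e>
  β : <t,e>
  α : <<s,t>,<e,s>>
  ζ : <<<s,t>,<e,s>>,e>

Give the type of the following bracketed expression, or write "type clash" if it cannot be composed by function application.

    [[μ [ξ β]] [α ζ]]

[ξ β]: functor ξ : <<t,e>,e>, argument β : <t,e>; result e.
[μ [ξ β]]: functor μ : <e,<e,<<t,s>,<s,e>>>>, argument [ξ β] : e; result <e,<<t,s>,<s,e>>>.
[α ζ]: functor ζ : <<<s,t>,<e,s>>,e>, argument α : <<s,t>,<e,s>>; result e.
[[μ [ξ β]] [α ζ]]: functor [μ [ξ β]] : <e,<<t,s>,<s,e>>>, argument [α ζ] : e; result <<t,s>,<s,e>>.

<<t,s>,<s,e>>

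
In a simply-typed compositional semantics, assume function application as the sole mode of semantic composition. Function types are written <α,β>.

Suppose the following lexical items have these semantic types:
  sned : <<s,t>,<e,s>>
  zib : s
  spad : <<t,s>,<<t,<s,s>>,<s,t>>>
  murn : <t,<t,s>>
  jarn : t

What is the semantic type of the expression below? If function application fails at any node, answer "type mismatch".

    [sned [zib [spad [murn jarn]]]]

type mismatch

[murn jarn] — murn of type <t,<t,s>> combines with jarn of type t: type <t,s>.
[spad [murn jarn]] — spad of type <<t,s>,<<t,<s,s>>,<s,t>>> combines with [murn jarn] of type <t,s>: type <<t,<s,s>>,<s,t>>.
[zib [spad [murn jarn]]]: s and <<t,<s,s>>,<s,t>> cannot combine by function application — type clash.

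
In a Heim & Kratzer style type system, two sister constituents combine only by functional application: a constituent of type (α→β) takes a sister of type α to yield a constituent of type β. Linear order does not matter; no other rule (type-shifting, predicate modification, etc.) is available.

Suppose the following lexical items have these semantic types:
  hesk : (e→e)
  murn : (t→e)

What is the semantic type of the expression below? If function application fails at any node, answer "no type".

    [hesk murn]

At [hesk murn]: neither (e→e) nor (t→e) can take the other as argument; the node is ill-typed.

no type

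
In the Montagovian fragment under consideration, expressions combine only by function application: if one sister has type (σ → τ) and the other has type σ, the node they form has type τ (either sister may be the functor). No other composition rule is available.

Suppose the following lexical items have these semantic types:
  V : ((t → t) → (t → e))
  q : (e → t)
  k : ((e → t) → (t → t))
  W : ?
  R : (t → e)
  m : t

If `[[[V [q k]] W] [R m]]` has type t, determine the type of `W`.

((t → e) → (e → t))

[[[V [q k]] W] [R m]] is required to be t. [R m] : e cannot yield t as functor, so [[V [q k]] W] : (e → t).
[[V [q k]] W] is required to be (e → t). [V [q k]] : (t → e) cannot yield (e → t) as functor, so W : ((t → e) → (e → t)).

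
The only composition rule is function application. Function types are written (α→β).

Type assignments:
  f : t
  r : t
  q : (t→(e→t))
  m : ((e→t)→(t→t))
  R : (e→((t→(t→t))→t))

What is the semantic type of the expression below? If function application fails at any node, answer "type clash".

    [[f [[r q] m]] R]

type clash

[r q]: (t→(e→t)) applied to t yields (e→t).
[[r q] m]: ((e→t)→(t→t)) applied to (e→t) yields (t→t).
[f [[r q] m]]: (t→t) applied to t yields t.
[[f [[r q] m]] R]: t with (e→((t→(t→t))→t)) — neither is a function whose domain matches the other; composition fails here.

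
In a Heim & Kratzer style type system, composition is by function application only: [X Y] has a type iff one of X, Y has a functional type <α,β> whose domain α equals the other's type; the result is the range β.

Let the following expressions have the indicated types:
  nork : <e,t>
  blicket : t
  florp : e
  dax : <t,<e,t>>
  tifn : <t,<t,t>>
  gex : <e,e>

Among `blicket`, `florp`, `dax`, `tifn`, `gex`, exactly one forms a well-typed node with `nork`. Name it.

florp

blicket : t — neither side's domain matches the other.
florp — combines: nork : <e,t> takes florp : e as argument, giving t.
dax : <t,<e,t>> — neither side's domain matches the other.
tifn : <t,<t,t>> — neither side's domain matches the other.
gex : <e,e> — neither side's domain matches the other.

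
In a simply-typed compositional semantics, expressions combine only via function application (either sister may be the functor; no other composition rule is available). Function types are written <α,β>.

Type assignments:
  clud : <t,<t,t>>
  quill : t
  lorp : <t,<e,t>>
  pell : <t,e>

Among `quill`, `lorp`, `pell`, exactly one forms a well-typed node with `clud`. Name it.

quill — combines: clud : <t,<t,t>> takes quill : t as argument, giving <t,t>.
lorp : <t,<e,t>> — does not combine with clud.
pell : <t,e> — does not combine with clud.

quill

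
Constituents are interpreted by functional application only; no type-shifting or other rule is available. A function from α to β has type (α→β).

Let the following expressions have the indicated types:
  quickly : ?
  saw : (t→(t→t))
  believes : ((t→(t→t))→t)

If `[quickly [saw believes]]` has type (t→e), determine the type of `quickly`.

(t→(t→e))

At [quickly [saw believes]] (required: (t→e)): [saw believes] is t, which is not a function with range (t→e); hence quickly is the functor — type (t→(t→e)).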